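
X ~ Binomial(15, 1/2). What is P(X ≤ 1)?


P(X ≤ 1) = Σ P(X=i) for i=0..1
P(X=0) = 1/32768
P(X=1) = 15/32768
Sum = 1/2048

P(X ≤ 1) = 1/2048 ≈ 0.05%


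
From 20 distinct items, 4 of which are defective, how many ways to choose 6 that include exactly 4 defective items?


Choose 4 of the 4 defective items and 2 of the other 16 items:
C(4,4)×C(16,2) = 1×120 = 120

120


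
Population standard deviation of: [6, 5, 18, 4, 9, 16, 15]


Mean = 73/7
  (6-73/7)²=961/49
  (5-73/7)²=1444/49
  (18-73/7)²=2809/49
  (4-73/7)²=2025/49
  (9-73/7)²=100/49
  (16-73/7)²=1521/49
  (15-73/7)²=1024/49
Σ(x-μ)² = 1412/7
σ² = (1412/7)/7 = 1412/49

σ = √(1412/49) ≈ 5.3681


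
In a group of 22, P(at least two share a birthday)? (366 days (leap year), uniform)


P(all different) = Π(366-i)/366 for i=0..21
= 0.525249
P(match) = 1 - 0.525249 = 0.474751

P ≈ 0.4748 ≈ 47.48%


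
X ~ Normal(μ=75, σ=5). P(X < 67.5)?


z = (67.5-75)/5 = -1.5
P(Z < -1.5) = 0.0668

P(X < 67.5) ≈ 0.0668


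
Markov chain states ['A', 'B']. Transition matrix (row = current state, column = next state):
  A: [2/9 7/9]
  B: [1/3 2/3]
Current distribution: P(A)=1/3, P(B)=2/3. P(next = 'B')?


P(next=B) = Σᵢ P(now=i)×P(i→B)
= 1/3×7/9 + 2/3×2/3
= 7/27 + 4/9 = 19/27

P = 19/27 ≈ 0.7037


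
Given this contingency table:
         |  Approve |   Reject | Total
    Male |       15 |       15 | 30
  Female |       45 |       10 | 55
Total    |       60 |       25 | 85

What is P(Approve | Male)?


P(Approve | Male) = 15/(15+15) = 15/30 = 1/2

P(Approve|Male) = 1/2 ≈ 50.00%


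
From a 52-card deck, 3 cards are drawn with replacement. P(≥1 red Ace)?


P(not a red Ace) = 50/52 = 25/26
P(none in 3 draws) = (25/26)^3 = 15625/17576
P(≥1 red Ace) = 1 - 15625/17576 = 1951/17576

P = 1951/17576 ≈ 11.10%


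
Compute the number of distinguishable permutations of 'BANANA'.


Letters: 6, freq: {'B': 1, 'A': 3, 'N': 2}
6!/(1!×3!×2!) = 720/12 = 60

60


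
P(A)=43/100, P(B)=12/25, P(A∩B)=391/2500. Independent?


P(A)×P(B) = 129/625
P(A∩B) = 391/2500
Not equal → NOT independent

No, not independent


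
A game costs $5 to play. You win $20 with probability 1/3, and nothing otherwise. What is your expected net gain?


E[gain] = (20-5)×1/3 + (-5)×2/3
= 5 - 10/3 = 5/3

Expected net gain = $5/3 ≈ $1.67


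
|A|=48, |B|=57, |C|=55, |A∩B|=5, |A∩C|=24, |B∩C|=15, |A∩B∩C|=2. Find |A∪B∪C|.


|A∪B∪C| = 48+57+55-5-24-15+2 = 118

|A∪B∪C| = 118


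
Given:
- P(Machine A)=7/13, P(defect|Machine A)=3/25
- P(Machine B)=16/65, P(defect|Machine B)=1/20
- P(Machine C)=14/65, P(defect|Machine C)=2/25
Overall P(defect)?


P(B) = Σ P(B|Aᵢ)×P(Aᵢ)
  3/25×7/13 = 21/325
  1/20×16/65 = 4/325
  2/25×14/65 = 28/1625
Sum = 153/1625

P(defect) = 153/1625 ≈ 9.42%


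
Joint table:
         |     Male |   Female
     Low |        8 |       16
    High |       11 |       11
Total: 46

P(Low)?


P(Low) = (8+16)/46 = 24/46 = 12/23

P(Low) = 12/23 ≈ 52.17%


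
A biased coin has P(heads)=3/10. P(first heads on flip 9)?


Geometric: P(X=9) = (1-p)^(k-1)×p = (7/10)^8×3/10 = 17294403/1000000000

P(X=9) = 17294403/1000000000 ≈ 1.73%


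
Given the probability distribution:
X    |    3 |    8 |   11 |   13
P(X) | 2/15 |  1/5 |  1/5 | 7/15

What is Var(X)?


E[X] = 154/15
E[X²] = 1756/15
Var(X) = E[X²] - (E[X])² = 1756/15 - 23716/225 = 2624/225

Var(X) = 2624/225 ≈ 11.6622


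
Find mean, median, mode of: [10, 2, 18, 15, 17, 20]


Sorted: [2, 10, 15, 17, 18, 20]
Mean = 82/6 = 41/3
Median = 16
Freq: {10: 1, 2: 1, 18: 1, 15: 1, 17: 1, 20: 1}
Mode: No mode

Mean=41/3, Median=16, Mode=No mode


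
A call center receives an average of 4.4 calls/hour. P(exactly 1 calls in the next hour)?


Poisson(λ=4.4): P(X=1) = e^(-λ)×λ^k/k!
= e^(-4.4) × 4.4^1 / 1!
≈ 0.0122773399 × 4.4 / 1 ≈ 0.054020

P(X=1) ≈ 0.054020 ≈ 5.40%


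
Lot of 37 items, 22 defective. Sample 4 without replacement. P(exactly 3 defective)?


Hypergeometric: C(22,3)×C(15,1)/C(37,4)
= 1540×15/66045 = 220/629

P(X=3) = 220/629 ≈ 34.98%


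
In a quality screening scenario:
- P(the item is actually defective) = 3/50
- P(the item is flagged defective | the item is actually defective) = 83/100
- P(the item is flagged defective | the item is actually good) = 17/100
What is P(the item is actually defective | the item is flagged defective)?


Using Bayes' theorem:
P(A|B) = P(B|A)·P(A) / P(B)

P(the item is flagged defective) = 83/100 × 3/50 + 17/100 × 47/50
= 249/5000 + 799/5000 = 131/625

P(the item is actually defective|the item is flagged defective) = (249/5000) / (131/625) = 249/1048

P(the item is actually defective|the item is flagged defective) = 249/1048 ≈ 23.76%


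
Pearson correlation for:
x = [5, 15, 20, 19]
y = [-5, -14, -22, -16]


n=4, Σx=59, Σy=-57, Σxy=-979, Σx²=1011, Σy²=961
r = (4×(-979) - 59×(-57))/√((4×1011 - 59²)(4×961 - (-57)²))
= -553/√(563×595) = -553/√334985 ≈ -553/578.7789 ≈ -0.9555

r ≈ -0.9555


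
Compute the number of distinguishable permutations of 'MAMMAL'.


Letters: 6, freq: {'M': 3, 'A': 2, 'L': 1}
6!/(3!×2!×1!) = 720/12 = 60

60


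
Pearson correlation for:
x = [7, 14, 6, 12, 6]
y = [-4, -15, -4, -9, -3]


n=5, Σx=45, Σy=-35, Σxy=-388, Σx²=461, Σy²=347
r = (5×(-388) - 45×(-35))/√((5×461 - 45²)(5×347 - (-35)²))
= -365/√(280×510) = -365/√142800 ≈ -365/377.8889 ≈ -0.9659

r ≈ -0.9659


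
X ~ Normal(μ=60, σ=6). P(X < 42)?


z = (42-60)/6 = -3.0
P(Z < -3.0) = 0.0013

P(X < 42) ≈ 0.0013


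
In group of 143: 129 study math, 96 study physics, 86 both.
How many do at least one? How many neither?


|A∪B| = 129+96-86 = 139
Neither = 143-139 = 4

At least one: 139; Neither: 4


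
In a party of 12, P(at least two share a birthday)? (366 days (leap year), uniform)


P(all different) = Π(366-i)/366 for i=0..11
= 0.833396
P(match) = 1 - 0.833396 = 0.166604

P ≈ 0.1666 ≈ 16.66%


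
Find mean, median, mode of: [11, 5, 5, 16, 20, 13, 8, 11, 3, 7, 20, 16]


Sorted: [3, 5, 5, 7, 8, 11, 11, 13, 16, 16, 20, 20]
Mean = 135/12 = 45/4
Median = 11
Freq: {11: 2, 5: 2, 16: 2, 20: 2, 13: 1, 8: 1, 3: 1, 7: 1}
Mode: [5, 11, 16, 20]

Mean=45/4, Median=11, Mode=[5, 11, 16, 20]


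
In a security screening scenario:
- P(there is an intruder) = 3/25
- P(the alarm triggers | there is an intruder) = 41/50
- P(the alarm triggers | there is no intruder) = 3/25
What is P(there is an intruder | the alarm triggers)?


Using Bayes' theorem:
P(A|B) = P(B|A)·P(A) / P(B)

P(the alarm triggers) = 41/50 × 3/25 + 3/25 × 22/25
= 123/1250 + 66/625 = 51/250

P(there is an intruder|the alarm triggers) = (123/1250) / (51/250) = 41/85

P(there is an intruder|the alarm triggers) = 41/85 ≈ 48.24%


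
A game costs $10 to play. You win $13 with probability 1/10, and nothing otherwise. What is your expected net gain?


E[gain] = (13-10)×1/10 + (-10)×9/10
= 3/10 - 9 = -87/10

Expected net gain = $-87/10 ≈ $-8.70


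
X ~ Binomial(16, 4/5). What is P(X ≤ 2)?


P(X ≤ 2) = Σ P(X=i) for i=0..2
P(X=0) = 1/152587890625
P(X=1) = 64/152587890625
P(X=2) = 384/30517578125
Sum = 397/30517578125

P(X ≤ 2) = 397/30517578125 ≈ 0.00%


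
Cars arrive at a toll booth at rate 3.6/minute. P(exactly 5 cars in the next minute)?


Poisson(λ=3.6): P(X=5) = e^(-λ)×λ^k/k!
= e^(-3.6) × 3.6^5 / 5!
≈ 0.02732372245 × 604.66176 / 120 ≈ 0.137680

P(X=5) ≈ 0.137680 ≈ 13.77%


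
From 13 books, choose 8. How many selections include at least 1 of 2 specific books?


Complement: C(13,8) - C(11,8) = 1287 - 165 = 1122

1122


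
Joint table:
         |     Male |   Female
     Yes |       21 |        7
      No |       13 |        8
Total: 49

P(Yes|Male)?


P(Yes|Male) = 21/(21+13) = 21/34

P = 21/34 ≈ 61.76%


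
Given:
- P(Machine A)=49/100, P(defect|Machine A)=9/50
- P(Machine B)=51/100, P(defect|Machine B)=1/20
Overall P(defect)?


P(B) = Σ P(B|Aᵢ)×P(Aᵢ)
  9/50×49/100 = 441/5000
  1/20×51/100 = 51/2000
Sum = 1137/10000

P(defect) = 1137/10000 ≈ 11.37%


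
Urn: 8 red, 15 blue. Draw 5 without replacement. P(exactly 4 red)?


Hypergeometric: C(8,4)×C(15,1)/C(23,5)
= 70×15/33649 = 150/4807

P(X=4) = 150/4807 ≈ 3.12%


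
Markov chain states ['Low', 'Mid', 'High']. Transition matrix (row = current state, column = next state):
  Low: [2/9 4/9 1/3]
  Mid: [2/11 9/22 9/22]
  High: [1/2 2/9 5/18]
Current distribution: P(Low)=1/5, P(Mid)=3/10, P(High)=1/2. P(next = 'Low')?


P(next=Low) = Σᵢ P(now=i)×P(i→Low)
= 1/5×2/9 + 3/10×2/11 + 1/2×1/2
= 2/45 + 3/55 + 1/4 = 691/1980

P = 691/1980 ≈ 0.3490


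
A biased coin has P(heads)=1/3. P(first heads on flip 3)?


Geometric: P(X=3) = (1-p)^(k-1)×p = (2/3)^2×1/3 = 4/27

P(X=3) = 4/27 ≈ 14.81%


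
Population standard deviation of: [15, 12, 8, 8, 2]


Mean = 45/5 = 9
  (15-9)²=36
  (12-9)²=9
  (8-9)²=1
  (8-9)²=1
  (2-9)²=49
Σ(x-μ)² = 96
σ² = 96/5

σ = √(96/5) ≈ 4.3818


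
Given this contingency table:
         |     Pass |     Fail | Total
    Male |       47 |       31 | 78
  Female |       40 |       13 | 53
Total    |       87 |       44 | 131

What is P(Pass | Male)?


P(Pass | Male) = 47/(47+31) = 47/78

P(Pass|Male) = 47/78 ≈ 60.26%


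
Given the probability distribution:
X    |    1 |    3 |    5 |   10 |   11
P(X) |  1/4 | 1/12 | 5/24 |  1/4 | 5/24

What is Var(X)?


E[X] = 19/3
E[X²] = 677/12
Var(X) = E[X²] - (E[X])² = 677/12 - 361/9 = 587/36

Var(X) = 587/36 ≈ 16.3056


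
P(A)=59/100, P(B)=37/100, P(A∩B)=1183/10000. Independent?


P(A)×P(B) = 2183/10000
P(A∩B) = 1183/10000
Not equal → NOT independent

No, not independent


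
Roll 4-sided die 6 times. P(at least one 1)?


P(no 1)^6 = (3/4)^6 = 729/4096
P(≥1) = 1 - 729/4096 = 3367/4096

P = 3367/4096 ≈ 82.20%


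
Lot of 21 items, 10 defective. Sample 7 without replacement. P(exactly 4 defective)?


Hypergeometric: C(10,4)×C(11,3)/C(21,7)
= 210×165/116280 = 385/1292

P(X=4) = 385/1292 ≈ 29.80%


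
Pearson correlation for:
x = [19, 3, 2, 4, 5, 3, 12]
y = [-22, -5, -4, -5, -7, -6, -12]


n=7, Σx=48, Σy=-61, Σxy=-658, Σx²=568, Σy²=779
r = (7×(-658) - 48×(-61))/√((7×568 - 48²)(7×779 - (-61)²))
= -1678/√(1672×1732) = -1678/√2895904 ≈ -1678/1701.7356 ≈ -0.9861

r ≈ -0.9861


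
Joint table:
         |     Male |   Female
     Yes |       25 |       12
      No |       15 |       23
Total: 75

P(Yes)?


P(Yes) = (25+12)/75 = 37/75

P(Yes) = 37/75 ≈ 49.33%


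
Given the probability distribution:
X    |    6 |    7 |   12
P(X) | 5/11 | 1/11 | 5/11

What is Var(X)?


E[X] = 97/11
E[X²] = 949/11
Var(X) = E[X²] - (E[X])² = 949/11 - 9409/121 = 1030/121

Var(X) = 1030/121 ≈ 8.5124


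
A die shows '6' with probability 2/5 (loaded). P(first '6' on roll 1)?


Geometric: P(X=1) = (1-p)^(k-1)×p = (3/5)^0×2/5 = 2/5

P(X=1) = 2/5 ≈ 40.00%


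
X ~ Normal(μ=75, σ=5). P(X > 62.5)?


z = (62.5-75)/5 = -2.5
P(X > 62.5) = 1 - P(Z ≤ -2.5) = 1 - 0.0062 = 0.9938

P(X > 62.5) ≈ 0.9938


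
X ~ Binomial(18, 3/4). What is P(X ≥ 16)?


P(X ≥ 16) = Σ P(X=i) for i=16..18
P(X=16) = 6586148313/68719476736
P(X=17) = 1162261467/34359738368
P(X=18) = 387420489/68719476736
Sum = 1162261467/8589934592

P(X ≥ 16) = 1162261467/8589934592 ≈ 13.53%


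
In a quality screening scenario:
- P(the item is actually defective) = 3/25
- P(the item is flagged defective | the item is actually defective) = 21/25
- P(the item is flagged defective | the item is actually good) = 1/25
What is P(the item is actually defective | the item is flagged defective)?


Using Bayes' theorem:
P(A|B) = P(B|A)·P(A) / P(B)

P(the item is flagged defective) = 21/25 × 3/25 + 1/25 × 22/25
= 63/625 + 22/625 = 17/125

P(the item is actually defective|the item is flagged defective) = (63/625) / (17/125) = 63/85

P(the item is actually defective|the item is flagged defective) = 63/85 ≈ 74.12%


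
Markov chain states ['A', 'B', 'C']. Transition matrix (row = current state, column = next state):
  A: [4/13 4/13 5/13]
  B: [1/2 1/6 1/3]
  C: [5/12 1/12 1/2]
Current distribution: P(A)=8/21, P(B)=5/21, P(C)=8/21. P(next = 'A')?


P(next=A) = Σᵢ P(now=i)×P(i→A)
= 8/21×4/13 + 5/21×1/2 + 8/21×5/12
= 32/273 + 5/42 + 10/63 = 647/1638

P = 647/1638 ≈ 0.3950


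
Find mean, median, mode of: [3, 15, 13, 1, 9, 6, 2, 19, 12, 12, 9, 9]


Sorted: [1, 2, 3, 6, 9, 9, 9, 12, 12, 13, 15, 19]
Mean = 110/12 = 55/6
Median = 9
Freq: {3: 1, 15: 1, 13: 1, 1: 1, 9: 3, 6: 1, 2: 1, 19: 1, 12: 2}
Mode: [9]

Mean=55/6, Median=9, Mode=9


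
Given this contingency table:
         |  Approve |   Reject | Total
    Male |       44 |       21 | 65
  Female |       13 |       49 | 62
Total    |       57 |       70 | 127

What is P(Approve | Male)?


P(Approve | Male) = 44/(44+21) = 44/65

P(Approve|Male) = 44/65 ≈ 67.69%


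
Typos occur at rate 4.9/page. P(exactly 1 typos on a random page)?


Poisson(λ=4.9): P(X=1) = e^(-λ)×λ^k/k!
= e^(-4.9) × 4.9^1 / 1!
≈ 0.007446583071 × 4.9 / 1 ≈ 0.036488

P(X=1) ≈ 0.036488 ≈ 3.65%


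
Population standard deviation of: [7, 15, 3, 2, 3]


Mean = 30/5 = 6
  (7-6)²=1
  (15-6)²=81
  (3-6)²=9
  (2-6)²=16
  (3-6)²=9
Σ(x-μ)² = 116
σ² = 116/5

σ = √(116/5) ≈ 4.8166


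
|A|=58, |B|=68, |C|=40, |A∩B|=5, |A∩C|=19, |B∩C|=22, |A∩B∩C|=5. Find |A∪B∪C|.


|A∪B∪C| = 58+68+40-5-19-22+5 = 125

|A∪B∪C| = 125


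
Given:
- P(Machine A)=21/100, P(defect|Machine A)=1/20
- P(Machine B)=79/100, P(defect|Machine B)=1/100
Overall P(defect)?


P(B) = Σ P(B|Aᵢ)×P(Aᵢ)
  1/20×21/100 = 21/2000
  1/100×79/100 = 79/10000
Sum = 23/1250

P(defect) = 23/1250 ≈ 1.84%


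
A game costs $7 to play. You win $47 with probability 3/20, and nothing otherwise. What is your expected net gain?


E[gain] = (47-7)×3/20 + (-7)×17/20
= 6 - 119/20 = 1/20

Expected net gain = $1/20 ≈ $0.05


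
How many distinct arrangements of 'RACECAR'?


Letters: 7, freq: {'R': 2, 'A': 2, 'C': 2, 'E': 1}
7!/(2!×2!×2!×1!) = 5040/8 = 630

630


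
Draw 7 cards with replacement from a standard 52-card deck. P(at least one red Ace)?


P(not a red Ace) = 50/52 = 25/26
P(none in 7 draws) = (25/26)^7 = 6103515625/8031810176
P(≥1 red Ace) = 1 - 6103515625/8031810176 = 1928294551/8031810176

P = 1928294551/8031810176 ≈ 24.01%


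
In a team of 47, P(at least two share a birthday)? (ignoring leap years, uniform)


P(all different) = Π(365-i)/365 for i=0..46
= 0.045226
P(match) = 1 - 0.045226 = 0.954774

P ≈ 0.9548 ≈ 95.48%


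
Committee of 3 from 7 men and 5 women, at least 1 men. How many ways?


Count by #men:
  1M,2W: C(7,1)×C(5,2)=70
  2M,1W: C(7,2)×C(5,1)=105
  3M,0W: C(7,3)×C(5,0)=35
Total = 210

210


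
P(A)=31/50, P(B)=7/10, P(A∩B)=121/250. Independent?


P(A)×P(B) = 217/500
P(A∩B) = 121/250
Not equal → NOT independent

No, not independent


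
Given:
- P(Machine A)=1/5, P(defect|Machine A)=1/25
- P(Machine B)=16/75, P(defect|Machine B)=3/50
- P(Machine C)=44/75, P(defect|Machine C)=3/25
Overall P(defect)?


P(B) = Σ P(B|Aᵢ)×P(Aᵢ)
  1/25×1/5 = 1/125
  3/50×16/75 = 8/625
  3/25×44/75 = 44/625
Sum = 57/625

P(defect) = 57/625 ≈ 9.12%


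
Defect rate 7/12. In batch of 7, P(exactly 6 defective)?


Binomial: P(X=6) = C(7,6)×p^6×(1-p)^1
= 7 × 117649/2985984 × 5/12 = 4117715/35831808

P(X=6) = 4117715/35831808 ≈ 11.49%


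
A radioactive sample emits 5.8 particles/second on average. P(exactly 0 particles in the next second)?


Poisson(λ=5.8): P(X=0) = e^(-λ)×λ^k/k!
= e^(-5.8) × 5.8^0 / 0!
≈ 0.003027554745 × 1 / 1 ≈ 0.003028

P(X=0) ≈ 0.003028 ≈ 0.30%


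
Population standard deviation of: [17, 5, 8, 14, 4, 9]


Mean = 57/6 = 19/2
  (17-19/2)²=225/4
  (5-19/2)²=81/4
  (8-19/2)²=9/4
  (14-19/2)²=81/4
  (4-19/2)²=121/4
  (9-19/2)²=1/4
Σ(x-μ)² = 259/2
σ² = (259/2)/6 = 259/12

σ = √(259/12) ≈ 4.6458


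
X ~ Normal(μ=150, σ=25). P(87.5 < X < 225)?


z₁=(87.5-150)/25=-2.5, z₂=(225-150)/25=3.0
P = Φ(3.0) - Φ(-2.5) = 0.998650 - 0.006210 = 0.992440 ≈ 0.9924

P(87.5 < X < 225) ≈ 0.9924


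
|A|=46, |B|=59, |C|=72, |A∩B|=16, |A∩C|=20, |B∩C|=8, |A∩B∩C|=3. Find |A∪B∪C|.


|A∪B∪C| = 46+59+72-16-20-8+3 = 136

|A∪B∪C| = 136


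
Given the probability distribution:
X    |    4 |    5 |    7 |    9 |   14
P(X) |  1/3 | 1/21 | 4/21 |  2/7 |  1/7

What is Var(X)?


E[X] = 157/21
E[X²] = 67
Var(X) = E[X²] - (E[X])² = 67 - 24649/441 = 4898/441

Var(X) = 4898/441 ≈ 11.1066


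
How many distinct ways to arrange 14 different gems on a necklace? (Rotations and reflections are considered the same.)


Free circular arrangements: rotations and reflections both identified.
(n-1)!/2 = 13!/2 = 6227020800/2 = 3113510400

3113510400


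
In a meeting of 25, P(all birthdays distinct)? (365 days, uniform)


P(all different) = Π(365-i)/365 for i=0..24
= (365/365)×(364/365)×...×(341/365)
= 0.431300

P ≈ 0.4313 ≈ 43.13%


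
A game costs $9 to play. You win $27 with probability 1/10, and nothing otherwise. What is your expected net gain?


E[gain] = (27-9)×1/10 + (-9)×9/10
= 9/5 - 81/10 = -63/10

Expected net gain = $-63/10 ≈ $-6.30


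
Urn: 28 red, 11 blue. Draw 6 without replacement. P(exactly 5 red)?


Hypergeometric: C(28,5)×C(11,1)/C(39,6)
= 98280×11/3262623 = 3960/11951

P(X=5) = 3960/11951 ≈ 33.14%


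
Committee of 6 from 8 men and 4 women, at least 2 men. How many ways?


Count by #men:
  2M,4W: C(8,2)×C(4,4)=28
  3M,3W: C(8,3)×C(4,3)=224
  4M,2W: C(8,4)×C(4,2)=420
  5M,1W: C(8,5)×C(4,1)=224
  6M,0W: C(8,6)×C(4,0)=28
Total = 924

924


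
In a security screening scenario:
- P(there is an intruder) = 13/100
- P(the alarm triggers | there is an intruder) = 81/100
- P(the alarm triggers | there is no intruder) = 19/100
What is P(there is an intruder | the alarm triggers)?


Using Bayes' theorem:
P(A|B) = P(B|A)·P(A) / P(B)

P(the alarm triggers) = 81/100 × 13/100 + 19/100 × 87/100
= 1053/10000 + 1653/10000 = 1353/5000

P(there is an intruder|the alarm triggers) = (1053/10000) / (1353/5000) = 351/902

P(there is an intruder|the alarm triggers) = 351/902 ≈ 38.91%


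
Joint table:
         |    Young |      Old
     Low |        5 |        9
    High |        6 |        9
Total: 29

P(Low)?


P(Low) = (5+9)/29 = 14/29

P(Low) = 14/29 ≈ 48.28%


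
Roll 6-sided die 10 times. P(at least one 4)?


P(no 4)^10 = (5/6)^10 = 9765625/60466176
P(≥1) = 1 - 9765625/60466176 = 50700551/60466176

P = 50700551/60466176 ≈ 83.85%


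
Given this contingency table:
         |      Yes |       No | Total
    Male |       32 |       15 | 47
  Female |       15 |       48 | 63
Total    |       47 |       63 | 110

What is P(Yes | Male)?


P(Yes | Male) = 32/(32+15) = 32/47

P(Yes|Male) = 32/47 ≈ 68.09%


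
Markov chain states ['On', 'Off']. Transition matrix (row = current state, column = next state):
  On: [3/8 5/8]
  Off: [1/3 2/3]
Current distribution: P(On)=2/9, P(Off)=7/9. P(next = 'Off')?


P(next=Off) = Σᵢ P(now=i)×P(i→Off)
= 2/9×5/8 + 7/9×2/3
= 5/36 + 14/27 = 71/108

P = 71/108 ≈ 0.6574


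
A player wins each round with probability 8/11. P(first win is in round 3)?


Geometric: P(X=3) = (1-p)^(k-1)×p = (3/11)^2×8/11 = 72/1331

P(X=3) = 72/1331 ≈ 5.41%


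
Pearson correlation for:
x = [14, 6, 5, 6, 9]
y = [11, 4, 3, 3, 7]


n=5, Σx=40, Σy=28, Σxy=274, Σx²=374, Σy²=204
r = (5×274 - 40×28)/√((5×374 - 40²)(5×204 - 28²))
= 250/√(270×236) = 250/√63720 ≈ 250/252.4282 ≈ 0.9904

r ≈ 0.9904


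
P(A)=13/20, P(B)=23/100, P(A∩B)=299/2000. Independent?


P(A)×P(B) = 299/2000
P(A∩B) = 299/2000
Equal ✓ → Independent

Yes, independent


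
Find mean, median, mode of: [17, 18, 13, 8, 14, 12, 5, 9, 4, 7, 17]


Sorted: [4, 5, 7, 8, 9, 12, 13, 14, 17, 17, 18]
Mean = 124/11
Median = 12
Freq: {17: 2, 18: 1, 13: 1, 8: 1, 14: 1, 12: 1, 5: 1, 9: 1, 4: 1, 7: 1}
Mode: [17]

Mean=124/11, Median=12, Mode=17


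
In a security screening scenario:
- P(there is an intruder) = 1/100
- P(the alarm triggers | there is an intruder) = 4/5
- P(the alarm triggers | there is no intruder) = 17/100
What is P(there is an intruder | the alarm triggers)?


Using Bayes' theorem:
P(A|B) = P(B|A)·P(A) / P(B)

P(the alarm triggers) = 4/5 × 1/100 + 17/100 × 99/100
= 1/125 + 1683/10000 = 1763/10000

P(there is an intruder|the alarm triggers) = (1/125) / (1763/10000) = 80/1763

P(there is an intruder|the alarm triggers) = 80/1763 ≈ 4.54%


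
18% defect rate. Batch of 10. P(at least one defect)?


P(all good) = (41/50)^10 = 13422659310152401/97656250000000000
P(≥1 defect) = 84233590689847599/97656250000000000

P = 84233590689847599/97656250000000000 ≈ 86.26%


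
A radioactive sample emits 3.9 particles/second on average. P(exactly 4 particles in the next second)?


Poisson(λ=3.9): P(X=4) = e^(-λ)×λ^k/k!
= e^(-3.9) × 3.9^4 / 4!
≈ 0.02024191145 × 231.3441 / 24 ≈ 0.195119

P(X=4) ≈ 0.195119 ≈ 19.51%


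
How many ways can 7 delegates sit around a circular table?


Circular arrangements of 7 distinct objects: fix one position to break rotational symmetry.
(n-1)! = 6! = 720

720


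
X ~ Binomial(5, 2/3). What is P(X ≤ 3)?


P(X ≤ 3) = Σ P(X=i) for i=0..3
P(X=0) = 1/243
P(X=1) = 10/243
P(X=2) = 40/243
P(X=3) = 80/243
Sum = 131/243

P(X ≤ 3) = 131/243 ≈ 53.91%


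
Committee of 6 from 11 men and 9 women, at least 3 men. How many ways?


Count by #men:
  3M,3W: C(11,3)×C(9,3)=13860
  4M,2W: C(11,4)×C(9,2)=11880
  5M,1W: C(11,5)×C(9,1)=4158
  6M,0W: C(11,6)×C(9,0)=462
Total = 30360

30360


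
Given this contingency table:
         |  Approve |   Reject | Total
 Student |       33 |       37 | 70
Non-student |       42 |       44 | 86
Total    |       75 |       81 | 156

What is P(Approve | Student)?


P(Approve | Student) = 33/(33+37) = 33/70

P(Approve|Student) = 33/70 ≈ 47.14%


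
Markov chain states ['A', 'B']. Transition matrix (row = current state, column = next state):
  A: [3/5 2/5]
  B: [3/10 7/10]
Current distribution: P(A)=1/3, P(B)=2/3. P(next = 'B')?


P(next=B) = Σᵢ P(now=i)×P(i→B)
= 1/3×2/5 + 2/3×7/10
= 2/15 + 7/15 = 3/5

P = 3/5 ≈ 0.6000


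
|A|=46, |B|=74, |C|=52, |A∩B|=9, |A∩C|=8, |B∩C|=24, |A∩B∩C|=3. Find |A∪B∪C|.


|A∪B∪C| = 46+74+52-9-8-24+3 = 134

|A∪B∪C| = 134


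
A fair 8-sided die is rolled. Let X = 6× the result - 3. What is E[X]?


E[die] = (1+8)/2 = 9/2
E[X] = 6×9/2 - 3 = 24

E[X] = 24


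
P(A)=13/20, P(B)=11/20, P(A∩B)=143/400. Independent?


P(A)×P(B) = 143/400
P(A∩B) = 143/400
Equal ✓ → Independent

Yes, independent


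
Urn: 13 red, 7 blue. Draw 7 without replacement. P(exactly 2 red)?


Hypergeometric: C(13,2)×C(7,5)/C(20,7)
= 78×21/77520 = 273/12920

P(X=2) = 273/12920 ≈ 2.11%


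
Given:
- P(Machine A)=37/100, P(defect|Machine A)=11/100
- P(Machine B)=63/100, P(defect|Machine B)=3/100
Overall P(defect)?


P(B) = Σ P(B|Aᵢ)×P(Aᵢ)
  11/100×37/100 = 407/10000
  3/100×63/100 = 189/10000
Sum = 149/2500

P(defect) = 149/2500 ≈ 5.96%


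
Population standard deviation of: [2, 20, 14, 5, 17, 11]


Mean = 69/6 = 23/2
  (2-23/2)²=361/4
  (20-23/2)²=289/4
  (14-23/2)²=25/4
  (5-23/2)²=169/4
  (17-23/2)²=121/4
  (11-23/2)²=1/4
Σ(x-μ)² = 483/2
σ² = (483/2)/6 = 161/4

σ = √(161/4) ≈ 6.3443


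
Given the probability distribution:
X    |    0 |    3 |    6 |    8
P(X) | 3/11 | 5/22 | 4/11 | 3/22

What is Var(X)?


E[X] = 87/22
E[X²] = 525/22
Var(X) = E[X²] - (E[X])² = 525/22 - 7569/484 = 3981/484

Var(X) = 3981/484 ≈ 8.2252


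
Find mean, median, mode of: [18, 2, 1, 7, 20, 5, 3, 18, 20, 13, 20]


Sorted: [1, 2, 3, 5, 7, 13, 18, 18, 20, 20, 20]
Mean = 127/11
Median = 13
Freq: {18: 2, 2: 1, 1: 1, 7: 1, 20: 3, 5: 1, 3: 1, 13: 1}
Mode: [20]

Mean=127/11, Median=13, Mode=20


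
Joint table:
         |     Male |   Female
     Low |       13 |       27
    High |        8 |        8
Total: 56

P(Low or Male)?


P(Low∨Male) = P(Low) + P(Male) - P(Low∧Male)
= (40 + 21 - 13)/56 = 48/56 = 6/7

P = 6/7 ≈ 85.71%


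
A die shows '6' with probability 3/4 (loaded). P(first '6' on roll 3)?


Geometric: P(X=3) = (1-p)^(k-1)×p = (1/4)^2×3/4 = 3/64

P(X=3) = 3/64 ≈ 4.69%


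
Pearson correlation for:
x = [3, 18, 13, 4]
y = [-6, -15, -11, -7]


n=4, Σx=38, Σy=-39, Σxy=-459, Σx²=518, Σy²=431
r = (4×(-459) - 38×(-39))/√((4×518 - 38²)(4×431 - (-39)²))
= -354/√(628×203) = -354/√127484 ≈ -354/357.0490 ≈ -0.9915

r ≈ -0.9915


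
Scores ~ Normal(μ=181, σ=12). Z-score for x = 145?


z = (x - μ)/σ = (145 - 181)/12 = -3.0

z = -3.0


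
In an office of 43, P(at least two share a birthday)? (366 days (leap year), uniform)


P(all different) = Π(366-i)/366 for i=0..42
= 0.076637
P(match) = 1 - 0.076637 = 0.923363

P ≈ 0.9234 ≈ 92.34%


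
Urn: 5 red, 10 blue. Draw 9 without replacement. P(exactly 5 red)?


Hypergeometric: C(5,5)×C(10,4)/C(15,9)
= 1×210/5005 = 6/143

P(X=5) = 6/143 ≈ 4.20%


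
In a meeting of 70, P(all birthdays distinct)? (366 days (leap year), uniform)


P(all different) = Π(366-i)/366 for i=0..69
= (366/366)×(365/366)×...×(297/366)
= 0.000858

P ≈ 0.0009 ≈ 0.09%


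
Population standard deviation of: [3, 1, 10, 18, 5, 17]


Mean = 54/6 = 9
  (3-9)²=36
  (1-9)²=64
  (10-9)²=1
  (18-9)²=81
  (5-9)²=16
  (17-9)²=64
Σ(x-μ)² = 262
σ² = 262/6 = 131/3

σ = √(131/3) ≈ 6.6081


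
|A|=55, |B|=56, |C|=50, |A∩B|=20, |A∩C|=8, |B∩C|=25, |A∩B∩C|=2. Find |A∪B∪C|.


|A∪B∪C| = 55+56+50-20-8-25+2 = 110

|A∪B∪C| = 110


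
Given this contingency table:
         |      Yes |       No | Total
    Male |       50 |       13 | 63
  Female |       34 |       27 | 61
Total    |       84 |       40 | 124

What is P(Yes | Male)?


P(Yes | Male) = 50/(50+13) = 50/63

P(Yes|Male) = 50/63 ≈ 79.37%


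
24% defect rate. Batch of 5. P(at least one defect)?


P(all good) = (19/25)^5 = 2476099/9765625
P(≥1 defect) = 7289526/9765625

P = 7289526/9765625 ≈ 74.64%


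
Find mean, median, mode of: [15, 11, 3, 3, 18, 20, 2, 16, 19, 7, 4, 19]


Sorted: [2, 3, 3, 4, 7, 11, 15, 16, 18, 19, 19, 20]
Mean = 137/12
Median = 13
Freq: {15: 1, 11: 1, 3: 2, 18: 1, 20: 1, 2: 1, 16: 1, 19: 2, 7: 1, 4: 1}
Mode: [3, 19]

Mean=137/12, Median=13, Mode=[3, 19]


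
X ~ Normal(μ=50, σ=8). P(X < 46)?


z = (46-50)/8 = -0.5
P(Z < -0.5) = 0.3085

P(X < 46) ≈ 0.3085


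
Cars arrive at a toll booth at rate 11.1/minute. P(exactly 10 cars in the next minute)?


Poisson(λ=11.1): P(X=10) = e^(-λ)×λ^k/k!
= e^(-11.1) × 11.1^10 / 10!
≈ 1.511232382e-05 × 28394209860.7 / 3628800 ≈ 0.118249

P(X=10) ≈ 0.118249 ≈ 11.82%


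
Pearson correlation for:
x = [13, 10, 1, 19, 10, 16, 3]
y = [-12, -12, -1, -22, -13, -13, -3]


n=7, Σx=72, Σy=-76, Σxy=-1042, Σx²=996, Σy²=1120
r = (7×(-1042) - 72×(-76))/√((7×996 - 72²)(7×1120 - (-76)²))
= -1822/√(1788×2064) = -1822/√3690432 ≈ -1822/1921.0497 ≈ -0.9484

r ≈ -0.9484


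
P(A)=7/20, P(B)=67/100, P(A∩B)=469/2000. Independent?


P(A)×P(B) = 469/2000
P(A∩B) = 469/2000
Equal ✓ → Independent

Yes, independent


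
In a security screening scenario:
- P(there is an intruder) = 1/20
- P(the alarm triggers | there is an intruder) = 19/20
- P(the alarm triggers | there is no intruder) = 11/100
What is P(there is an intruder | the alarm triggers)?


Using Bayes' theorem:
P(A|B) = P(B|A)·P(A) / P(B)

P(the alarm triggers) = 19/20 × 1/20 + 11/100 × 19/20
= 19/400 + 209/2000 = 19/125

P(there is an intruder|the alarm triggers) = (19/400) / (19/125) = 5/16

P(there is an intruder|the alarm triggers) = 5/16 ≈ 31.25%


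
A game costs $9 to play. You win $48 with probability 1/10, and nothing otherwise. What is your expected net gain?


E[gain] = (48-9)×1/10 + (-9)×9/10
= 39/10 - 81/10 = -21/5

Expected net gain = $-21/5 ≈ $-4.20


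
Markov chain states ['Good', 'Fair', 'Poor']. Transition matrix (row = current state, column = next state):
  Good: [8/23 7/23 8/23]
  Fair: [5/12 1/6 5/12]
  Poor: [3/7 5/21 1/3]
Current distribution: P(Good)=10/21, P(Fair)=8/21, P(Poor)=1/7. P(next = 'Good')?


P(next=Good) = Σᵢ P(now=i)×P(i→Good)
= 10/21×8/23 + 8/21×5/12 + 1/7×3/7
= 80/483 + 10/63 + 3/49 = 3911/10143

P = 3911/10143 ≈ 0.3856


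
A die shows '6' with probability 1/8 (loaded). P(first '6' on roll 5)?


Geometric: P(X=5) = (1-p)^(k-1)×p = (7/8)^4×1/8 = 2401/32768

P(X=5) = 2401/32768 ≈ 7.33%


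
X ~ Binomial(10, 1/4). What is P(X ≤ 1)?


P(X ≤ 1) = Σ P(X=i) for i=0..1
P(X=0) = 59049/1048576
P(X=1) = 98415/524288
Sum = 255879/1048576

P(X ≤ 1) = 255879/1048576 ≈ 24.40%


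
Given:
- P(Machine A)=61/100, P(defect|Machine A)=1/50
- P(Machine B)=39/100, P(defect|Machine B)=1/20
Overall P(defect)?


P(B) = Σ P(B|Aᵢ)×P(Aᵢ)
  1/50×61/100 = 61/5000
  1/20×39/100 = 39/2000
Sum = 317/10000

P(defect) = 317/10000 ≈ 3.17%


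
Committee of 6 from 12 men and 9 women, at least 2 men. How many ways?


Count by #men:
  2M,4W: C(12,2)×C(9,4)=8316
  3M,3W: C(12,3)×C(9,3)=18480
  4M,2W: C(12,4)×C(9,2)=17820
  5M,1W: C(12,5)×C(9,1)=7128
  6M,0W: C(12,6)×C(9,0)=924
Total = 52668

52668


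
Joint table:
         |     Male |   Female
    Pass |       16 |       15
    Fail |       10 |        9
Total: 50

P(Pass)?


P(Pass) = (16+15)/50 = 31/50

P(Pass) = 31/50 ≈ 62.00%


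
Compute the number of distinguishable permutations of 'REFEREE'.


Letters: 7, freq: {'R': 2, 'E': 4, 'F': 1}
7!/(2!×4!×1!) = 5040/48 = 105

105


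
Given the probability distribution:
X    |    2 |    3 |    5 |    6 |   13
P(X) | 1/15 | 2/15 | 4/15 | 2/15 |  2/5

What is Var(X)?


E[X] = 118/15
E[X²] = 1208/15
Var(X) = E[X²] - (E[X])² = 1208/15 - 13924/225 = 4196/225

Var(X) = 4196/225 ≈ 18.6489


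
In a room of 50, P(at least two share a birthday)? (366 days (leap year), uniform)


P(all different) = Π(366-i)/366 for i=0..49
= 0.029927
P(match) = 1 - 0.029927 = 0.970073

P ≈ 0.9701 ≈ 97.01%


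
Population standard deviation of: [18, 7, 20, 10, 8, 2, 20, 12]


Mean = 97/8
  (18-97/8)²=2209/64
  (7-97/8)²=1681/64
  (20-97/8)²=3969/64
  (10-97/8)²=289/64
  (8-97/8)²=1089/64
  (2-97/8)²=6561/64
  (20-97/8)²=3969/64
  (12-97/8)²=1/64
Σ(x-μ)² = 2471/8
σ² = (2471/8)/8 = 2471/64

σ = √(2471/64) ≈ 6.2136


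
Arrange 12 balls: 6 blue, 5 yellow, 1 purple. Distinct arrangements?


12!/(6!×5!×1!) = 5544

5544


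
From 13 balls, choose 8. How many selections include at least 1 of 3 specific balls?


Complement: C(13,8) - C(10,8) = 1287 - 45 = 1242

1242


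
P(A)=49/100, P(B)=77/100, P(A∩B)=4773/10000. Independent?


P(A)×P(B) = 3773/10000
P(A∩B) = 4773/10000
Not equal → NOT independent

No, not independent


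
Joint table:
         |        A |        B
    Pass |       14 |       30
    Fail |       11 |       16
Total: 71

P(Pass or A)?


P(Pass∨A) = P(Pass) + P(A) - P(Pass∧A)
= (44 + 25 - 14)/71 = 55/71

P = 55/71 ≈ 77.46%


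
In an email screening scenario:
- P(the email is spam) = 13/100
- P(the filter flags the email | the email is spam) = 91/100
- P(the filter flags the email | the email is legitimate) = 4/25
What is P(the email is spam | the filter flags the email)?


Using Bayes' theorem:
P(A|B) = P(B|A)·P(A) / P(B)

P(the filter flags the email) = 91/100 × 13/100 + 4/25 × 87/100
= 1183/10000 + 87/625 = 103/400

P(the email is spam|the filter flags the email) = (1183/10000) / (103/400) = 1183/2575

P(the email is spam|the filter flags the email) = 1183/2575 ≈ 45.94%


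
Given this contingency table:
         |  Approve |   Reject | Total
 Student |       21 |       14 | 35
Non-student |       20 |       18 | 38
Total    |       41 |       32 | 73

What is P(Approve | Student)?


P(Approve | Student) = 21/(21+14) = 21/35 = 3/5

P(Approve|Student) = 3/5 ≈ 60.00%


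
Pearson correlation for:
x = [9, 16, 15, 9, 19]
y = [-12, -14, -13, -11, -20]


n=5, Σx=68, Σy=-70, Σxy=-1006, Σx²=1004, Σy²=1030
r = (5×(-1006) - 68×(-70))/√((5×1004 - 68²)(5×1030 - (-70)²))
= -270/√(396×250) = -270/√99000 ≈ -270/314.6427 ≈ -0.8581

r ≈ -0.8581


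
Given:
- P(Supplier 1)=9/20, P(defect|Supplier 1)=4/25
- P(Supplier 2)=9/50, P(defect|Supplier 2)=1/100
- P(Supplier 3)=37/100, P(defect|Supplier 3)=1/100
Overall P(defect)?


P(B) = Σ P(B|Aᵢ)×P(Aᵢ)
  4/25×9/20 = 9/125
  1/100×9/50 = 9/5000
  1/100×37/100 = 37/10000
Sum = 31/400

P(defect) = 31/400 ≈ 7.75%


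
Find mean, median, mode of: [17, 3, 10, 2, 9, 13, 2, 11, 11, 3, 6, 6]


Sorted: [2, 2, 3, 3, 6, 6, 9, 10, 11, 11, 13, 17]
Mean = 93/12 = 31/4
Median = 15/2
Freq: {17: 1, 3: 2, 10: 1, 2: 2, 9: 1, 13: 1, 11: 2, 6: 2}
Mode: [2, 3, 6, 11]

Mean=31/4, Median=15/2, Mode=[2, 3, 6, 11]


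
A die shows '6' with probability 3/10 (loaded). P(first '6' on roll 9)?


Geometric: P(X=9) = (1-p)^(k-1)×p = (7/10)^8×3/10 = 17294403/1000000000

P(X=9) = 17294403/1000000000 ≈ 1.73%


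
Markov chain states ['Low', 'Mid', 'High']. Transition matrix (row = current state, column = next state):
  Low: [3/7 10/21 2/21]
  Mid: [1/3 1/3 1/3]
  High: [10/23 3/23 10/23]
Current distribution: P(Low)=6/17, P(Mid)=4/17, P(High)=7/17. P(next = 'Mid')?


P(next=Mid) = Σᵢ P(now=i)×P(i→Mid)
= 6/17×10/21 + 4/17×1/3 + 7/17×3/23
= 20/119 + 4/51 + 21/391 = 145/483

P = 145/483 ≈ 0.3002


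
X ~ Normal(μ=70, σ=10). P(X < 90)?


z = (90-70)/10 = 2.0
P(Z < 2.0) = 0.9772

P(X < 90) ≈ 0.9772


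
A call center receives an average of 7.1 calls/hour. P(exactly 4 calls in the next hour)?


Poisson(λ=7.1): P(X=4) = e^(-λ)×λ^k/k!
= e^(-7.1) × 7.1^4 / 4!
≈ 0.0008251049233 × 2541.1681 / 24 ≈ 0.087364

P(X=4) ≈ 0.087364 ≈ 8.74%


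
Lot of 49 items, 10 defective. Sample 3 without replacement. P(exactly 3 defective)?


Hypergeometric: C(10,3)×C(39,0)/C(49,3)
= 120×1/18424 = 15/2303

P(X=3) = 15/2303 ≈ 0.65%


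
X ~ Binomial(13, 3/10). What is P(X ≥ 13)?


P(X ≥ 13) = Σ P(X=i) for i=13..13
P(X=13) = 1594323/10000000000000
Sum = 1594323/10000000000000

P(X ≥ 13) = 1594323/10000000000000 ≈ 0.00%


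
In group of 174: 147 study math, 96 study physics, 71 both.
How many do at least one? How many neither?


|A∪B| = 147+96-71 = 172
Neither = 174-172 = 2

At least one: 172; Neither: 2


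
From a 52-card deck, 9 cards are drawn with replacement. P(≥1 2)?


P(not a 2) = 48/52 = 12/13
P(none in 9 draws) = (12/13)^9 = 5159780352/10604499373
P(≥1 2) = 1 - 5159780352/10604499373 = 5444719021/10604499373

P = 5444719021/10604499373 ≈ 51.34%


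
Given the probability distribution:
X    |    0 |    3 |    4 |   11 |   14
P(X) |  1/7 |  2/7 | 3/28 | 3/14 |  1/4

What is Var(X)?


E[X] = 50/7
E[X²] = 1109/14
Var(X) = E[X²] - (E[X])² = 1109/14 - 2500/49 = 2763/98

Var(X) = 2763/98 ≈ 28.1939


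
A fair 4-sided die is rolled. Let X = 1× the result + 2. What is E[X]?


E[die] = (1+4)/2 = 5/2
E[X] = 1×5/2 + 2 = 9/2

E[X] = 9/2


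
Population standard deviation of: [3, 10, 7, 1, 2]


Mean = 23/5
  (3-23/5)²=64/25
  (10-23/5)²=729/25
  (7-23/5)²=144/25
  (1-23/5)²=324/25
  (2-23/5)²=169/25
Σ(x-μ)² = 286/5
σ² = (286/5)/5 = 286/25

σ = √(286/25) ≈ 3.3823


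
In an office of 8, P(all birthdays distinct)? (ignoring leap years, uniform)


P(all different) = Π(365-i)/365 for i=0..7
= (365/365)×(364/365)×...×(358/365)
= 0.925665

P ≈ 0.9257 ≈ 92.57%


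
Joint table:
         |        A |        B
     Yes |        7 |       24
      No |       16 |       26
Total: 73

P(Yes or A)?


P(Yes∨A) = P(Yes) + P(A) - P(Yes∧A)
= (31 + 23 - 7)/73 = 47/73

P = 47/73 ≈ 64.38%


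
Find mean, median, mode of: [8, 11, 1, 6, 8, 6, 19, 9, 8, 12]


Sorted: [1, 6, 6, 8, 8, 8, 9, 11, 12, 19]
Mean = 88/10 = 44/5
Median = 8
Freq: {8: 3, 11: 1, 1: 1, 6: 2, 19: 1, 9: 1, 12: 1}
Mode: [8]

Mean=44/5, Median=8, Mode=8


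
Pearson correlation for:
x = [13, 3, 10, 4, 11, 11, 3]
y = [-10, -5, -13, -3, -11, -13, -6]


n=7, Σx=55, Σy=-61, Σxy=-569, Σx²=545, Σy²=629
r = (7×(-569) - 55×(-61))/√((7×545 - 55²)(7×629 - (-61)²))
= -628/√(790×682) = -628/√538780 ≈ -628/734.0163 ≈ -0.8556

r ≈ -0.8556


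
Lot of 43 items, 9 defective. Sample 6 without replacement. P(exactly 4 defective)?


Hypergeometric: C(9,4)×C(34,2)/C(43,6)
= 126×561/6096454 = 5049/435461

P(X=4) = 5049/435461 ≈ 1.16%


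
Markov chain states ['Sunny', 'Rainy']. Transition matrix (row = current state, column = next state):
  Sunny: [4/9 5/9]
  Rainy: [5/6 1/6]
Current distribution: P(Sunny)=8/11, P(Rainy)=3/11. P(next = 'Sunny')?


P(next=Sunny) = Σᵢ P(now=i)×P(i→Sunny)
= 8/11×4/9 + 3/11×5/6
= 32/99 + 5/22 = 109/198

P = 109/198 ≈ 0.5505


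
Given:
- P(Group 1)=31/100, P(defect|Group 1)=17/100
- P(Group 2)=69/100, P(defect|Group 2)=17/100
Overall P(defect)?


P(B) = Σ P(B|Aᵢ)×P(Aᵢ)
  17/100×31/100 = 527/10000
  17/100×69/100 = 1173/10000
Sum = 17/100

P(defect) = 17/100 ≈ 17.00%


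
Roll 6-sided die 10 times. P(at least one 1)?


P(no 1)^10 = (5/6)^10 = 9765625/60466176
P(≥1) = 1 - 9765625/60466176 = 50700551/60466176

P = 50700551/60466176 ≈ 83.85%


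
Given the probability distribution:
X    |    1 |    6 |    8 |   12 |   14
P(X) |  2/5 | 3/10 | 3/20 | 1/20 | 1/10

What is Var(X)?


E[X] = 27/5
E[X²] = 238/5
Var(X) = E[X²] - (E[X])² = 238/5 - 729/25 = 461/25

Var(X) = 461/25 ≈ 18.4400


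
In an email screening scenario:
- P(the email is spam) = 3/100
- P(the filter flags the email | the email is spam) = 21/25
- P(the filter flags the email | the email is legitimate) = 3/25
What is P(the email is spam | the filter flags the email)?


Using Bayes' theorem:
P(A|B) = P(B|A)·P(A) / P(B)

P(the filter flags the email) = 21/25 × 3/100 + 3/25 × 97/100
= 63/2500 + 291/2500 = 177/1250

P(the email is spam|the filter flags the email) = (63/2500) / (177/1250) = 21/118

P(the email is spam|the filter flags the email) = 21/118 ≈ 17.80%


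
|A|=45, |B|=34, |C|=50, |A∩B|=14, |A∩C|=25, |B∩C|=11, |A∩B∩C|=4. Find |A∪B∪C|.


|A∪B∪C| = 45+34+50-14-25-11+4 = 83

|A∪B∪C| = 83


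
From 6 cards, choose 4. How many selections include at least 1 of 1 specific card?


Complement: C(6,4) - C(5,4) = 15 - 5 = 10

10


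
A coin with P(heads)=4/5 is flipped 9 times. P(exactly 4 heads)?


Binomial: P(X=4) = C(9,4)×p^4×(1-p)^5
= 126 × 256/625 × 1/3125 = 32256/1953125

P(X=4) = 32256/1953125 ≈ 1.65%


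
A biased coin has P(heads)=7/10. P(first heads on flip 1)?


Geometric: P(X=1) = (1-p)^(k-1)×p = (3/10)^0×7/10 = 7/10

P(X=1) = 7/10 ≈ 70.00%


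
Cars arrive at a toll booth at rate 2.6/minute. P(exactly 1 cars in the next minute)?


Poisson(λ=2.6): P(X=1) = e^(-λ)×λ^k/k!
= e^(-2.6) × 2.6^1 / 1!
≈ 0.07427357821 × 2.6 / 1 ≈ 0.193111

P(X=1) ≈ 0.193111 ≈ 19.31%


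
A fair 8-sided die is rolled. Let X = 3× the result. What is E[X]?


E[die] = (1+8)/2 = 9/2
E[X] = 3 × 9/2 = 27/2

E[X] = 27/2


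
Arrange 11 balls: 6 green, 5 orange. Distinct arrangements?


11!/(6!×5!) = 462

462
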